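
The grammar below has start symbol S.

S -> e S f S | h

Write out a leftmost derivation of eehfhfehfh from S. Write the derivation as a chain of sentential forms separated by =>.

S=>eSfS=>eeSfSfS=>eehfSfS=>eehfhfS=>eehfhfeSfS=>eehfhfehfS=>eehfhfehfh

S => eSfS   [S -> e S f S]
eSfS => eeSfSfS   [S -> e S f S]
eeSfSfS => eehfSfS   [S -> h]
eehfSfS => eehfhfS   [S -> h]
eehfhfS => eehfhfeSfS   [S -> e S f S]
eehfhfeSfS => eehfhfehfS   [S -> h]
eehfhfehfS => eehfhfehfh   [S -> h]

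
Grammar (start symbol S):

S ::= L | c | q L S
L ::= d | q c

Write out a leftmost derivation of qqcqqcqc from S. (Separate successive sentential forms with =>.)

S=>qLS=>qqcS=>qqcqLS=>qqcqqcS=>qqcqqcL=>qqcqqcqc

S => qLS   [S ::= q L S]
qLS => qqcS   [L ::= q c]
qqcS => qqcqLS   [S ::= q L S]
qqcqLS => qqcqqcS   [L ::= q c]
qqcqqcS => qqcqqcL   [S ::= L]
qqcqqcL => qqcqqcqc   [L ::= q c]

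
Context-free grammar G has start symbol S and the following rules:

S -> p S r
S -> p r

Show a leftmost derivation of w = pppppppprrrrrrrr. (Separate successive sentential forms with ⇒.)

S ⇒ pSr ⇒ ppSrr ⇒ pppSrrr ⇒ ppppSrrrr ⇒ pppppSrrrrr ⇒ ppppppSrrrrrr ⇒ pppppppSrrrrrrr ⇒ pppppppprrrrrrrr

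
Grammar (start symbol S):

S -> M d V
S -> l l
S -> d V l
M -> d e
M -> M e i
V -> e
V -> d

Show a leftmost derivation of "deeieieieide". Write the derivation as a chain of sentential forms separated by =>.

S=>MdV=>MeidV=>MeieidV=>MeieieidV=>MeieieieidV=>deeieieieidV=>deeieieieide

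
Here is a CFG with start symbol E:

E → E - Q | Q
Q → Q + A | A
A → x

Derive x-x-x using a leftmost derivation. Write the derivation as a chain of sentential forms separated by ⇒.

E ⇒ E-Q   [E → E - Q]
E-Q ⇒ E-Q-Q   [E → E - Q]
E-Q-Q ⇒ Q-Q-Q   [E → Q]
Q-Q-Q ⇒ A-Q-Q   [Q → A]
A-Q-Q ⇒ x-Q-Q   [A → x]
x-Q-Q ⇒ x-A-Q   [Q → A]
x-A-Q ⇒ x-x-Q   [A → x]
x-x-Q ⇒ x-x-A   [Q → A]
x-x-A ⇒ x-x-x   [A → x]

E ⇒ E-Q ⇒ E-Q-Q ⇒ Q-Q-Q ⇒ A-Q-Q ⇒ x-Q-Q ⇒ x-A-Q ⇒ x-x-Q ⇒ x-x-A ⇒ x-x-x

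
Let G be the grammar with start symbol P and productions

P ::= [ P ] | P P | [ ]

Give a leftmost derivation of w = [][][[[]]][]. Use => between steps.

P => PP   [P ::= P P]
PP => []P   [P ::= [ ]]
[]P => []PP   [P ::= P P]
[]PP => [][]P   [P ::= [ ]]
[][]P => [][]PP   [P ::= P P]
[][]PP => [][][P]P   [P ::= [ P ]]
[][][P]P => [][][[P]]P   [P ::= [ P ]]
[][][[P]]P => [][][[[]]]P   [P ::= [ ]]
[][][[[]]]P => [][][[[]]][]   [P ::= [ ]]

P => PP => []P => []PP => [][]P => [][]PP => [][][P]P => [][][[P]]P => [][][[[]]]P => [][][[[]]][]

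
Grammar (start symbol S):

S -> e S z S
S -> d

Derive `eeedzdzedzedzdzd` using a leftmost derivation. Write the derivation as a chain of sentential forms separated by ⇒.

S ⇒ eSzS ⇒ eeSzSzS ⇒ eeeSzSzSzS ⇒ eeedzSzSzS ⇒ eeedzdzSzS ⇒ eeedzdzeSzSzS ⇒ eeedzdzedzSzS ⇒ eeedzdzedzeSzSzS ⇒ eeedzdzedzedzSzS ⇒ eeedzdzedzedzdzS ⇒ eeedzdzedzedzdzd

S ⇒ eSzS   [S -> e S z S]
eSzS ⇒ eeSzSzS   [S -> e S z S]
eeSzSzS ⇒ eeeSzSzSzS   [S -> e S z S]
eeeSzSzSzS ⇒ eeedzSzSzS   [S -> d]
eeedzSzSzS ⇒ eeedzdzSzS   [S -> d]
eeedzdzSzS ⇒ eeedzdzeSzSzS   [S -> e S z S]
eeedzdzeSzSzS ⇒ eeedzdzedzSzS   [S -> d]
eeedzdzedzSzS ⇒ eeedzdzedzeSzSzS   [S -> e S z S]
eeedzdzedzeSzSzS ⇒ eeedzdzedzedzSzS   [S -> d]
eeedzdzedzedzSzS ⇒ eeedzdzedzedzdzS   [S -> d]
eeedzdzedzedzdzS ⇒ eeedzdzedzedzdzd   [S -> d]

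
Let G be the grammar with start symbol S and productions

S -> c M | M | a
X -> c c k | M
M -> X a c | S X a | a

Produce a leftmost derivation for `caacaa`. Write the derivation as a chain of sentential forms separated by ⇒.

S ⇒ M ⇒ SXa ⇒ cMXa ⇒ cXacXa ⇒ cMacXa ⇒ caacXa ⇒ caacMa ⇒ caacaa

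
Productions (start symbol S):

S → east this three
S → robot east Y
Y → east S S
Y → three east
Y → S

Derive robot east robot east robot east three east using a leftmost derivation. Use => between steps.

S => robot east Y => robot east S => robot east robot east Y => robot east robot east S => robot east robot east robot east Y => robot east robot east robot east three east

S => robot east Y   [S → robot east Y]
robot east Y => robot east S   [Y → S]
robot east S => robot east robot east Y   [S → robot east Y]
robot east robot east Y => robot east robot east S   [Y → S]
robot east robot east S => robot east robot east robot east Y   [S → robot east Y]
robot east robot east robot east Y => robot east robot east robot east three east   [Y → three east]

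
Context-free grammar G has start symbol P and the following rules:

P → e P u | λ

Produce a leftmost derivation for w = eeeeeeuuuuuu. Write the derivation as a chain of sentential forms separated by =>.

P=>ePu=>eePuu=>eeePuuu=>eeeePuuuu=>eeeeePuuuuu=>eeeeeePuuuuuu=>eeeeeeuuuuuu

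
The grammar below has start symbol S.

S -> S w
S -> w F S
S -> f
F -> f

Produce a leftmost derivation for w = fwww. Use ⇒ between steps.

S ⇒ Sw ⇒ Sww ⇒ Swww ⇒ fwww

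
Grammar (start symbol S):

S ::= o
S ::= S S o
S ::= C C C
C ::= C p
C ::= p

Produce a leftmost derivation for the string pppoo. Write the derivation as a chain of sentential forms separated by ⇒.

S ⇒ SSo ⇒ CCCSo ⇒ pCCSo ⇒ ppCSo ⇒ pppSo ⇒ pppoo

S ⇒ SSo   [S ::= S S o]
SSo ⇒ CCCSo   [S ::= C C C]
CCCSo ⇒ pCCSo   [C ::= p]
pCCSo ⇒ ppCSo   [C ::= p]
ppCSo ⇒ pppSo   [C ::= p]
pppSo ⇒ pppoo   [S ::= o]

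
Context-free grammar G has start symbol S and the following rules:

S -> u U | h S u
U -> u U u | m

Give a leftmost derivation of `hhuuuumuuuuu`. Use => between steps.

S => hSu   [S -> h S u]
hSu => hhSuu   [S -> h S u]
hhSuu => hhuUuu   [S -> u U]
hhuUuu => hhuuUuuu   [U -> u U u]
hhuuUuuu => hhuuuUuuuu   [U -> u U u]
hhuuuUuuuu => hhuuuuUuuuuu   [U -> u U u]
hhuuuuUuuuuu => hhuuuumuuuuu   [U -> m]

S=>hSu=>hhSuu=>hhuUuu=>hhuuUuuu=>hhuuuUuuuu=>hhuuuuUuuuuu=>hhuuuumuuuuu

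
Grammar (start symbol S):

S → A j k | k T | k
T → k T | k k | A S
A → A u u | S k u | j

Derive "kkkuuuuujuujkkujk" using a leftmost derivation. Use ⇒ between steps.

S ⇒ kT ⇒ kAS ⇒ kAuuS ⇒ kAuuuuS ⇒ kSkuuuuuS ⇒ kkkuuuuuS ⇒ kkkuuuuuAjk ⇒ kkkuuuuuSkujk ⇒ kkkuuuuuAjkkujk ⇒ kkkuuuuuAuujkkujk ⇒ kkkuuuuujuujkkujk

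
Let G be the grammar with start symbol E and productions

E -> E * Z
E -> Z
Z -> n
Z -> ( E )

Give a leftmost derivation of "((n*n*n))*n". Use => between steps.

E => E*Z   [E -> E * Z]
E*Z => Z*Z   [E -> Z]
Z*Z => (E)*Z   [Z -> ( E )]
(E)*Z => (Z)*Z   [E -> Z]
(Z)*Z => ((E))*Z   [Z -> ( E )]
((E))*Z => ((E*Z))*Z   [E -> E * Z]
((E*Z))*Z => ((E*Z*Z))*Z   [E -> E * Z]
((E*Z*Z))*Z => ((Z*Z*Z))*Z   [E -> Z]
((Z*Z*Z))*Z => ((n*Z*Z))*Z   [Z -> n]
((n*Z*Z))*Z => ((n*n*Z))*Z   [Z -> n]
((n*n*Z))*Z => ((n*n*n))*Z   [Z -> n]
((n*n*n))*Z => ((n*n*n))*n   [Z -> n]

E => E*Z => Z*Z => (E)*Z => (Z)*Z => ((E))*Z => ((E*Z))*Z => ((E*Z*Z))*Z => ((Z*Z*Z))*Z => ((n*Z*Z))*Z => ((n*n*Z))*Z => ((n*n*n))*Z => ((n*n*n))*n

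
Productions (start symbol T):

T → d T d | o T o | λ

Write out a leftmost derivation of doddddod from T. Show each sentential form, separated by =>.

T => dTd => doTod => dodTdod => doddTddod => doddddod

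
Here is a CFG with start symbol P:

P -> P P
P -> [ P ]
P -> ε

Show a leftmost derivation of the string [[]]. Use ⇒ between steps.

P ⇒ PP ⇒ PPP ⇒ [P]PP ⇒ [PP]PP ⇒ [[P]P]PP ⇒ [[]P]PP ⇒ [[]]PP ⇒ [[]]P ⇒ [[]]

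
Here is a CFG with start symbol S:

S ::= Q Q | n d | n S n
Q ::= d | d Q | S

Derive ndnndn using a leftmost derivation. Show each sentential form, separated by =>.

S => QQ   [S ::= Q Q]
QQ => SQ   [Q ::= S]
SQ => ndQ   [S ::= n d]
ndQ => ndS   [Q ::= S]
ndS => ndnSn   [S ::= n S n]
ndnSn => ndnndn   [S ::= n d]

S => QQ => SQ => ndQ => ndS => ndnSn => ndnndn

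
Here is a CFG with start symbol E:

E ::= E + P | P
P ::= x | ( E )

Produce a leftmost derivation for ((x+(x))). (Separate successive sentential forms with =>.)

E => P => (E) => (P) => ((E)) => ((E+P)) => ((P+P)) => ((x+P)) => ((x+(E))) => ((x+(P))) => ((x+(x)))

E => P   [E ::= P]
P => (E)   [P ::= ( E )]
(E) => (P)   [E ::= P]
(P) => ((E))   [P ::= ( E )]
((E)) => ((E+P))   [E ::= E + P]
((E+P)) => ((P+P))   [E ::= P]
((P+P)) => ((x+P))   [P ::= x]
((x+P)) => ((x+(E)))   [P ::= ( E )]
((x+(E))) => ((x+(P)))   [E ::= P]
((x+(P))) => ((x+(x)))   [P ::= x]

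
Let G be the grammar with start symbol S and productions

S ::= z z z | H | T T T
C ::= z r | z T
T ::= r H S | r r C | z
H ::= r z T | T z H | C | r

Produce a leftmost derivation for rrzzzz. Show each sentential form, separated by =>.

S => TTT => rrCTT => rrzTTT => rrzzTT => rrzzzT => rrzzzz

S => TTT   [S ::= T T T]
TTT => rrCTT   [T ::= r r C]
rrCTT => rrzTTT   [C ::= z T]
rrzTTT => rrzzTT   [T ::= z]
rrzzTT => rrzzzT   [T ::= z]
rrzzzT => rrzzzz   [T ::= z]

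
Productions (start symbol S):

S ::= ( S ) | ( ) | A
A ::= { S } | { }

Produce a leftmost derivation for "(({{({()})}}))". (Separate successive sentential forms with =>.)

S => (S)   [S ::= ( S )]
(S) => ((S))   [S ::= ( S )]
((S)) => ((A))   [S ::= A]
((A)) => (({S}))   [A ::= { S }]
(({S})) => (({A}))   [S ::= A]
(({A})) => (({{S}}))   [A ::= { S }]
(({{S}})) => (({{(S)}}))   [S ::= ( S )]
(({{(S)}})) => (({{(A)}}))   [S ::= A]
(({{(A)}})) => (({{({S})}}))   [A ::= { S }]
(({{({S})}})) => (({{({()})}}))   [S ::= ( )]

S => (S) => ((S)) => ((A)) => (({S})) => (({A})) => (({{S}})) => (({{(S)}})) => (({{(A)}})) => (({{({S})}})) => (({{({()})}}))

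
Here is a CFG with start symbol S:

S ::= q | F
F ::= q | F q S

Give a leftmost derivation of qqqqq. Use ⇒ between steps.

S ⇒ F ⇒ FqS ⇒ FqSqS ⇒ qqSqS ⇒ qqqqS ⇒ qqqqq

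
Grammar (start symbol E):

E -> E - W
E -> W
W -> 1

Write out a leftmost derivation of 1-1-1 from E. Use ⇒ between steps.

E⇒E-W⇒E-W-W⇒W-W-W⇒1-W-W⇒1-1-W⇒1-1-1

E ⇒ E-W   [E -> E - W]
E-W ⇒ E-W-W   [E -> E - W]
E-W-W ⇒ W-W-W   [E -> W]
W-W-W ⇒ 1-W-W   [W -> 1]
1-W-W ⇒ 1-1-W   [W -> 1]
1-1-W ⇒ 1-1-1   [W -> 1]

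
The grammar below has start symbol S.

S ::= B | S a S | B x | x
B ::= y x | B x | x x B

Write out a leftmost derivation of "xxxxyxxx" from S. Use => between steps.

S=>B=>xxB=>xxBx=>xxBxx=>xxxxBxx=>xxxxyxxx

S => B   [S ::= B]
B => xxB   [B ::= x x B]
xxB => xxBx   [B ::= B x]
xxBx => xxBxx   [B ::= B x]
xxBxx => xxxxBxx   [B ::= x x B]
xxxxBxx => xxxxyxxx   [B ::= y x]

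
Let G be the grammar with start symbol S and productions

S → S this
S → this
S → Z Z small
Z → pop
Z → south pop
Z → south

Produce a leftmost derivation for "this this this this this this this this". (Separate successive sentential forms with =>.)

S => S this => S this this => S this this this => S this this this this => S this this this this this => S this this this this this this => S this this this this this this this => this this this this this this this this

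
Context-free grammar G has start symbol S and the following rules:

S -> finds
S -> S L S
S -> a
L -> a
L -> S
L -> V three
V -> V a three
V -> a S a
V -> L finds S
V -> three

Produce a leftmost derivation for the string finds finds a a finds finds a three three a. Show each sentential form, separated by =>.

S => S L S => finds L S => finds V three S => finds V a three three S => finds L finds S a three three S => finds S finds S a three three S => finds S L S finds S a three three S => finds finds L S finds S a three three S => finds finds a S finds S a three three S => finds finds a a finds S a three three S => finds finds a a finds finds a three three S => finds finds a a finds finds a three three a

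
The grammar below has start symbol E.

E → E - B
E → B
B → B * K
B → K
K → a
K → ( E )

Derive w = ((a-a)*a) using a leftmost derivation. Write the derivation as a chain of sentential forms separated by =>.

E=>B=>K=>(E)=>(B)=>(B*K)=>(K*K)=>((E)*K)=>((E-B)*K)=>((B-B)*K)=>((K-B)*K)=>((a-B)*K)=>((a-K)*K)=>((a-a)*K)=>((a-a)*a)

E => B   [E → B]
B => K   [B → K]
K => (E)   [K → ( E )]
(E) => (B)   [E → B]
(B) => (B*K)   [B → B * K]
(B*K) => (K*K)   [B → K]
(K*K) => ((E)*K)   [K → ( E )]
((E)*K) => ((E-B)*K)   [E → E - B]
((E-B)*K) => ((B-B)*K)   [E → B]
((B-B)*K) => ((K-B)*K)   [B → K]
((K-B)*K) => ((a-B)*K)   [K → a]
((a-B)*K) => ((a-K)*K)   [B → K]
((a-K)*K) => ((a-a)*K)   [K → a]
((a-a)*K) => ((a-a)*a)   [K → a]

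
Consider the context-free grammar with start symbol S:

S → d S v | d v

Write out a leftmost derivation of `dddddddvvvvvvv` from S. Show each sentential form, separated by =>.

S => dSv => ddSvv => dddSvvv => ddddSvvvv => dddddSvvvvv => ddddddSvvvvvv => dddddddvvvvvvv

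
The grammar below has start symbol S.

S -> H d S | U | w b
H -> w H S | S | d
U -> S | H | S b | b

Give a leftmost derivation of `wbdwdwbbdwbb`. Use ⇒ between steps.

S ⇒ U   [S -> U]
U ⇒ Sb   [U -> S b]
Sb ⇒ HdSb   [S -> H d S]
HdSb ⇒ SdSb   [H -> S]
SdSb ⇒ wbdSb   [S -> w b]
wbdSb ⇒ wbdHdSb   [S -> H d S]
wbdHdSb ⇒ wbdwHSdSb   [H -> w H S]
wbdwHSdSb ⇒ wbdwdSdSb   [H -> d]
wbdwdSdSb ⇒ wbdwdUdSb   [S -> U]
wbdwdUdSb ⇒ wbdwdSbdSb   [U -> S b]
wbdwdSbdSb ⇒ wbdwdwbbdSb   [S -> w b]
wbdwdwbbdSb ⇒ wbdwdwbbdwbb   [S -> w b]

S ⇒ U ⇒ Sb ⇒ HdSb ⇒ SdSb ⇒ wbdSb ⇒ wbdHdSb ⇒ wbdwHSdSb ⇒ wbdwdSdSb ⇒ wbdwdUdSb ⇒ wbdwdSbdSb ⇒ wbdwdwbbdSb ⇒ wbdwdwbbdwbb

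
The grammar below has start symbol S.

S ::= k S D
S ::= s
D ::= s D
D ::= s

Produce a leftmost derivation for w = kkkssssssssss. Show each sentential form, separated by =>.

S => kSD   [S ::= k S D]
kSD => kkSDD   [S ::= k S D]
kkSDD => kkkSDDD   [S ::= k S D]
kkkSDDD => kkksDDD   [S ::= s]
kkksDDD => kkkssDD   [D ::= s]
kkkssDD => kkksssDD   [D ::= s D]
kkksssDD => kkkssssDD   [D ::= s D]
kkkssssDD => kkksssssDD   [D ::= s D]
kkksssssDD => kkkssssssDD   [D ::= s D]
kkkssssssDD => kkksssssssD   [D ::= s]
kkksssssssD => kkkssssssssD   [D ::= s D]
kkkssssssssD => kkksssssssssD   [D ::= s D]
kkksssssssssD => kkkssssssssss   [D ::= s]

S => kSD => kkSDD => kkkSDDD => kkksDDD => kkkssDD => kkksssDD => kkkssssDD => kkksssssDD => kkkssssssDD => kkksssssssD => kkkssssssssD => kkksssssssssD => kkkssssssssss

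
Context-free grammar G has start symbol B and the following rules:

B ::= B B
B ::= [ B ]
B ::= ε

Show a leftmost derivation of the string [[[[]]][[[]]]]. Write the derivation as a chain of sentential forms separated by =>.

B => [B]   [B ::= [ B ]]
[B] => [BB]   [B ::= B B]
[BB] => [BBB]   [B ::= B B]
[BBB] => [[B]BB]   [B ::= [ B ]]
[[B]BB] => [[[B]]BB]   [B ::= [ B ]]
[[[B]]BB] => [[[BB]]BB]   [B ::= B B]
[[[BB]]BB] => [[[[B]B]]BB]   [B ::= [ B ]]
[[[[B]B]]BB] => [[[[]B]]BB]   [B ::= ε]
[[[[]B]]BB] => [[[[]]]BB]   [B ::= ε]
[[[[]]]BB] => [[[[]]][B]B]   [B ::= [ B ]]
[[[[]]][B]B] => [[[[]]][[B]]B]   [B ::= [ B ]]
[[[[]]][[B]]B] => [[[[]]][[[B]]]B]   [B ::= [ B ]]
[[[[]]][[[B]]]B] => [[[[]]][[[]]]B]   [B ::= ε]
[[[[]]][[[]]]B] => [[[[]]][[[]]]]   [B ::= ε]

B => [B] => [BB] => [BBB] => [[B]BB] => [[[B]]BB] => [[[BB]]BB] => [[[[B]B]]BB] => [[[[]B]]BB] => [[[[]]]BB] => [[[[]]][B]B] => [[[[]]][[B]]B] => [[[[]]][[[B]]]B] => [[[[]]][[[]]]B] => [[[[]]][[[]]]]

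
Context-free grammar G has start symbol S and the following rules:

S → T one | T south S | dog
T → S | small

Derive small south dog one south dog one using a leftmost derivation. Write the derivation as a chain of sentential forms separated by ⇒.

S ⇒ T one ⇒ S one ⇒ T south S one ⇒ S south S one ⇒ T one south S one ⇒ S one south S one ⇒ T south S one south S one ⇒ small south S one south S one ⇒ small south dog one south S one ⇒ small south dog one south dog one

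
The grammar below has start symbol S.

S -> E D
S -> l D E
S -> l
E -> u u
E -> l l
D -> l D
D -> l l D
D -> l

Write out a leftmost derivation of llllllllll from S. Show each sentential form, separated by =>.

S => lDE   [S -> l D E]
lDE => llDE   [D -> l D]
llDE => llllDE   [D -> l l D]
llllDE => llllllDE   [D -> l l D]
llllllDE => lllllllDE   [D -> l D]
lllllllDE => llllllllE   [D -> l]
llllllllE => llllllllll   [E -> l l]

S => lDE => llDE => llllDE => llllllDE => lllllllDE => llllllllE => llllllllll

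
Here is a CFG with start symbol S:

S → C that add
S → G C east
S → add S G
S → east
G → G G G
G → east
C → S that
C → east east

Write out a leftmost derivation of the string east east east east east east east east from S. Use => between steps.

S => G C east => G G G C east => G G G G G C east => east G G G G C east => east east G G G C east => east east east G G C east => east east east east G C east => east east east east east C east => east east east east east east east east

S => G C east   [S → G C east]
G C east => G G G C east   [G → G G G]
G G G C east => G G G G G C east   [G → G G G]
G G G G G C east => east G G G G C east   [G → east]
east G G G G C east => east east G G G C east   [G → east]
east east G G G C east => east east east G G C east   [G → east]
east east east G G C east => east east east east G C east   [G → east]
east east east east G C east => east east east east east C east   [G → east]
east east east east east C east => east east east east east east east east   [C → east east]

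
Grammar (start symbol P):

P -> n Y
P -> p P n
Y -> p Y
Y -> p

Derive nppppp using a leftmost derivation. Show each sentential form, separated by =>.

P=>nY=>npY=>nppY=>npppY=>nppppY=>nppppp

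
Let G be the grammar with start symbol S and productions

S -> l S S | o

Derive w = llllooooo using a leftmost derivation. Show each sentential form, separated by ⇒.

S ⇒ lSS ⇒ llSSS ⇒ lllSSSS ⇒ llllSSSSS ⇒ lllloSSSS ⇒ llllooSSS ⇒ lllloooSS ⇒ llllooooS ⇒ llllooooo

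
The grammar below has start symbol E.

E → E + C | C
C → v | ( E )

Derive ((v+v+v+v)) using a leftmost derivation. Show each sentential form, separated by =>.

E => C   [E → C]
C => (E)   [C → ( E )]
(E) => (C)   [E → C]
(C) => ((E))   [C → ( E )]
((E)) => ((E+C))   [E → E + C]
((E+C)) => ((E+C+C))   [E → E + C]
((E+C+C)) => ((E+C+C+C))   [E → E + C]
((E+C+C+C)) => ((C+C+C+C))   [E → C]
((C+C+C+C)) => ((v+C+C+C))   [C → v]
((v+C+C+C)) => ((v+v+C+C))   [C → v]
((v+v+C+C)) => ((v+v+v+C))   [C → v]
((v+v+v+C)) => ((v+v+v+v))   [C → v]

E => C => (E) => (C) => ((E)) => ((E+C)) => ((E+C+C)) => ((E+C+C+C)) => ((C+C+C+C)) => ((v+C+C+C)) => ((v+v+C+C)) => ((v+v+v+C)) => ((v+v+v+v))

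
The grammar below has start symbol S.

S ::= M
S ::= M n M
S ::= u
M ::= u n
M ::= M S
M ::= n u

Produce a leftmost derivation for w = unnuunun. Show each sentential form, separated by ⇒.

S ⇒ M ⇒ MS ⇒ unS ⇒ unMnM ⇒ unMSnM ⇒ unnuSnM ⇒ unnuunM ⇒ unnuunun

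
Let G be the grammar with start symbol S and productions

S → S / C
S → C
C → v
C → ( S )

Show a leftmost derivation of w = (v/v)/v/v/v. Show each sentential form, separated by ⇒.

S⇒S/C⇒S/C/C⇒S/C/C/C⇒C/C/C/C⇒(S)/C/C/C⇒(S/C)/C/C/C⇒(C/C)/C/C/C⇒(v/C)/C/C/C⇒(v/v)/C/C/C⇒(v/v)/v/C/C⇒(v/v)/v/v/C⇒(v/v)/v/v/v

S ⇒ S/C   [S → S / C]
S/C ⇒ S/C/C   [S → S / C]
S/C/C ⇒ S/C/C/C   [S → S / C]
S/C/C/C ⇒ C/C/C/C   [S → C]
C/C/C/C ⇒ (S)/C/C/C   [C → ( S )]
(S)/C/C/C ⇒ (S/C)/C/C/C   [S → S / C]
(S/C)/C/C/C ⇒ (C/C)/C/C/C   [S → C]
(C/C)/C/C/C ⇒ (v/C)/C/C/C   [C → v]
(v/C)/C/C/C ⇒ (v/v)/C/C/C   [C → v]
(v/v)/C/C/C ⇒ (v/v)/v/C/C   [C → v]
(v/v)/v/C/C ⇒ (v/v)/v/v/C   [C → v]
(v/v)/v/v/C ⇒ (v/v)/v/v/v   [C → v]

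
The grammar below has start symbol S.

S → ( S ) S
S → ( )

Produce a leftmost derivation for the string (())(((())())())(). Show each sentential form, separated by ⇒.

S⇒(S)S⇒(())S⇒(())(S)S⇒(())((S)S)S⇒(())(((S)S)S)S⇒(())(((())S)S)S⇒(())(((())())S)S⇒(())(((())())())S⇒(())(((())())())()

S ⇒ (S)S   [S → ( S ) S]
(S)S ⇒ (())S   [S → ( )]
(())S ⇒ (())(S)S   [S → ( S ) S]
(())(S)S ⇒ (())((S)S)S   [S → ( S ) S]
(())((S)S)S ⇒ (())(((S)S)S)S   [S → ( S ) S]
(())(((S)S)S)S ⇒ (())(((())S)S)S   [S → ( )]
(())(((())S)S)S ⇒ (())(((())())S)S   [S → ( )]
(())(((())())S)S ⇒ (())(((())())())S   [S → ( )]
(())(((())())())S ⇒ (())(((())())())()   [S → ( )]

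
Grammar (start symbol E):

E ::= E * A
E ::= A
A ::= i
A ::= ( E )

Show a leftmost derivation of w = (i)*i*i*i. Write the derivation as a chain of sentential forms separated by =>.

E => E*A   [E ::= E * A]
E*A => E*A*A   [E ::= E * A]
E*A*A => E*A*A*A   [E ::= E * A]
E*A*A*A => A*A*A*A   [E ::= A]
A*A*A*A => (E)*A*A*A   [A ::= ( E )]
(E)*A*A*A => (A)*A*A*A   [E ::= A]
(A)*A*A*A => (i)*A*A*A   [A ::= i]
(i)*A*A*A => (i)*i*A*A   [A ::= i]
(i)*i*A*A => (i)*i*i*A   [A ::= i]
(i)*i*i*A => (i)*i*i*i   [A ::= i]

E => E*A => E*A*A => E*A*A*A => A*A*A*A => (E)*A*A*A => (A)*A*A*A => (i)*A*A*A => (i)*i*A*A => (i)*i*i*A => (i)*i*i*i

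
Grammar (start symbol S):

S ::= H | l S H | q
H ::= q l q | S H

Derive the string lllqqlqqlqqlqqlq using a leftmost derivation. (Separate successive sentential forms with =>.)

S => H   [S ::= H]
H => SH   [H ::= S H]
SH => lSHH   [S ::= l S H]
lSHH => llSHHH   [S ::= l S H]
llSHHH => lllSHHHH   [S ::= l S H]
lllSHHHH => lllqHHHH   [S ::= q]
lllqHHHH => lllqqlqHHH   [H ::= q l q]
lllqqlqHHH => lllqqlqqlqHH   [H ::= q l q]
lllqqlqqlqHH => lllqqlqqlqqlqH   [H ::= q l q]
lllqqlqqlqqlqH => lllqqlqqlqqlqqlq   [H ::= q l q]

S => H => SH => lSHH => llSHHH => lllSHHHH => lllqHHHH => lllqqlqHHH => lllqqlqqlqHH => lllqqlqqlqqlqH => lllqqlqqlqqlqqlq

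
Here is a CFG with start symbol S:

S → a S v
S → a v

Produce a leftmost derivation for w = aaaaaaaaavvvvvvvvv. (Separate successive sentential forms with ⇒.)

S ⇒ aSv   [S → a S v]
aSv ⇒ aaSvv   [S → a S v]
aaSvv ⇒ aaaSvvv   [S → a S v]
aaaSvvv ⇒ aaaaSvvvv   [S → a S v]
aaaaSvvvv ⇒ aaaaaSvvvvv   [S → a S v]
aaaaaSvvvvv ⇒ aaaaaaSvvvvvv   [S → a S v]
aaaaaaSvvvvvv ⇒ aaaaaaaSvvvvvvv   [S → a S v]
aaaaaaaSvvvvvvv ⇒ aaaaaaaaSvvvvvvvv   [S → a S v]
aaaaaaaaSvvvvvvvv ⇒ aaaaaaaaavvvvvvvvv   [S → a v]

S ⇒ aSv ⇒ aaSvv ⇒ aaaSvvv ⇒ aaaaSvvvv ⇒ aaaaaSvvvvv ⇒ aaaaaaSvvvvvv ⇒ aaaaaaaSvvvvvvv ⇒ aaaaaaaaSvvvvvvvv ⇒ aaaaaaaaavvvvvvvvv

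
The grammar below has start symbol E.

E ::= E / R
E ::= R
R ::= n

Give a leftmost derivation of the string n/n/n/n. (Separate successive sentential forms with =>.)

E => E/R => E/R/R => E/R/R/R => R/R/R/R => n/R/R/R => n/n/R/R => n/n/n/R => n/n/n/n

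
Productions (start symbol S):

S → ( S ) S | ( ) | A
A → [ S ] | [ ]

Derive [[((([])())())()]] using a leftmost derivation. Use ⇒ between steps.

S ⇒ A ⇒ [S] ⇒ [A] ⇒ [[S]] ⇒ [[(S)S]] ⇒ [[((S)S)S]] ⇒ [[(((S)S)S)S]] ⇒ [[(((A)S)S)S]] ⇒ [[((([])S)S)S]] ⇒ [[((([])())S)S]] ⇒ [[((([])())())S]] ⇒ [[((([])())())()]]

S ⇒ A   [S → A]
A ⇒ [S]   [A → [ S ]]
[S] ⇒ [A]   [S → A]
[A] ⇒ [[S]]   [A → [ S ]]
[[S]] ⇒ [[(S)S]]   [S → ( S ) S]
[[(S)S]] ⇒ [[((S)S)S]]   [S → ( S ) S]
[[((S)S)S]] ⇒ [[(((S)S)S)S]]   [S → ( S ) S]
[[(((S)S)S)S]] ⇒ [[(((A)S)S)S]]   [S → A]
[[(((A)S)S)S]] ⇒ [[((([])S)S)S]]   [A → [ ]]
[[((([])S)S)S]] ⇒ [[((([])())S)S]]   [S → ( )]
[[((([])())S)S]] ⇒ [[((([])())())S]]   [S → ( )]
[[((([])())())S]] ⇒ [[((([])())())()]]   [S → ( )]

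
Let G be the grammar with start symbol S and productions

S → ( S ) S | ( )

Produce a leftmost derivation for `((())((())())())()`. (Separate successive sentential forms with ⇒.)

S ⇒ (S)S ⇒ ((S)S)S ⇒ ((())S)S ⇒ ((())(S)S)S ⇒ ((())((S)S)S)S ⇒ ((())((())S)S)S ⇒ ((())((())())S)S ⇒ ((())((())())())S ⇒ ((())((())())())()

S ⇒ (S)S   [S → ( S ) S]
(S)S ⇒ ((S)S)S   [S → ( S ) S]
((S)S)S ⇒ ((())S)S   [S → ( )]
((())S)S ⇒ ((())(S)S)S   [S → ( S ) S]
((())(S)S)S ⇒ ((())((S)S)S)S   [S → ( S ) S]
((())((S)S)S)S ⇒ ((())((())S)S)S   [S → ( )]
((())((())S)S)S ⇒ ((())((())())S)S   [S → ( )]
((())((())())S)S ⇒ ((())((())())())S   [S → ( )]
((())((())())())S ⇒ ((())((())())())()   [S → ( )]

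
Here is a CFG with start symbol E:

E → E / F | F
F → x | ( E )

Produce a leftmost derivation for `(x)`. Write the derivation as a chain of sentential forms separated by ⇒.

E ⇒ F ⇒ (E) ⇒ (F) ⇒ (x)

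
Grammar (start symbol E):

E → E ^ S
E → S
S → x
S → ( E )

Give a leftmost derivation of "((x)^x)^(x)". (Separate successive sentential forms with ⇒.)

E ⇒ E^S ⇒ S^S ⇒ (E)^S ⇒ (E^S)^S ⇒ (S^S)^S ⇒ ((E)^S)^S ⇒ ((S)^S)^S ⇒ ((x)^S)^S ⇒ ((x)^x)^S ⇒ ((x)^x)^(E) ⇒ ((x)^x)^(S) ⇒ ((x)^x)^(x)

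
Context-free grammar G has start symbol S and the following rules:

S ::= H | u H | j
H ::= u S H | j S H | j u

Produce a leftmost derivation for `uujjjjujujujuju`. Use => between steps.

S => H => uSH => uuHH => uujSHH => uujHHH => uujjSHHH => uujjHHHH => uujjjSHHHH => uujjjHHHHH => uujjjjuHHHH => uujjjjujuHHH => uujjjjujujuHH => uujjjjujujujuH => uujjjjujujujuju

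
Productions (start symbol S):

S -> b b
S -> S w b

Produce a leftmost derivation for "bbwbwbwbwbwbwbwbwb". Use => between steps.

S => Swb   [S -> S w b]
Swb => Swbwb   [S -> S w b]
Swbwb => Swbwbwb   [S -> S w b]
Swbwbwb => Swbwbwbwb   [S -> S w b]
Swbwbwbwb => Swbwbwbwbwb   [S -> S w b]
Swbwbwbwbwb => Swbwbwbwbwbwb   [S -> S w b]
Swbwbwbwbwbwb => Swbwbwbwbwbwbwb   [S -> S w b]
Swbwbwbwbwbwbwb => Swbwbwbwbwbwbwbwb   [S -> S w b]
Swbwbwbwbwbwbwbwb => bbwbwbwbwbwbwbwbwb   [S -> b b]

S => Swb => Swbwb => Swbwbwb => Swbwbwbwb => Swbwbwbwbwb => Swbwbwbwbwbwb => Swbwbwbwbwbwbwb => Swbwbwbwbwbwbwbwb => bbwbwbwbwbwbwbwbwb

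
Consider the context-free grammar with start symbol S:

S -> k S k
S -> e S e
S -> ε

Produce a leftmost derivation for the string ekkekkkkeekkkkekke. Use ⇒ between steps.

S ⇒ eSe ⇒ ekSke ⇒ ekkSkke ⇒ ekkeSekke ⇒ ekkekSkekke ⇒ ekkekkSkkekke ⇒ ekkekkkSkkkekke ⇒ ekkekkkkSkkkkekke ⇒ ekkekkkkeSekkkkekke ⇒ ekkekkkkeekkkkekke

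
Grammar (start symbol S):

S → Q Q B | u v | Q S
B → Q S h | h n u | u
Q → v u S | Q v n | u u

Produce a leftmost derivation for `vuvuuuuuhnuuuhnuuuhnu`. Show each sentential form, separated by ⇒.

S ⇒ QQB ⇒ vuSQB ⇒ vuQQBQB ⇒ vuvuSQBQB ⇒ vuvuQQBQBQB ⇒ vuvuuuQBQBQB ⇒ vuvuuuuuBQBQB ⇒ vuvuuuuuhnuQBQB ⇒ vuvuuuuuhnuuuBQB ⇒ vuvuuuuuhnuuuhnuQB ⇒ vuvuuuuuhnuuuhnuuuB ⇒ vuvuuuuuhnuuuhnuuuhnu

S ⇒ QQB   [S → Q Q B]
QQB ⇒ vuSQB   [Q → v u S]
vuSQB ⇒ vuQQBQB   [S → Q Q B]
vuQQBQB ⇒ vuvuSQBQB   [Q → v u S]
vuvuSQBQB ⇒ vuvuQQBQBQB   [S → Q Q B]
vuvuQQBQBQB ⇒ vuvuuuQBQBQB   [Q → u u]
vuvuuuQBQBQB ⇒ vuvuuuuuBQBQB   [Q → u u]
vuvuuuuuBQBQB ⇒ vuvuuuuuhnuQBQB   [B → h n u]
vuvuuuuuhnuQBQB ⇒ vuvuuuuuhnuuuBQB   [Q → u u]
vuvuuuuuhnuuuBQB ⇒ vuvuuuuuhnuuuhnuQB   [B → h n u]
vuvuuuuuhnuuuhnuQB ⇒ vuvuuuuuhnuuuhnuuuB   [Q → u u]
vuvuuuuuhnuuuhnuuuB ⇒ vuvuuuuuhnuuuhnuuuhnu   [B → h n u]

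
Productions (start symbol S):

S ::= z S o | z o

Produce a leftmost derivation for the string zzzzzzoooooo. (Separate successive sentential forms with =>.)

S => zSo   [S ::= z S o]
zSo => zzSoo   [S ::= z S o]
zzSoo => zzzSooo   [S ::= z S o]
zzzSooo => zzzzSoooo   [S ::= z S o]
zzzzSoooo => zzzzzSooooo   [S ::= z S o]
zzzzzSooooo => zzzzzzoooooo   [S ::= z o]

S => zSo => zzSoo => zzzSooo => zzzzSoooo => zzzzzSooooo => zzzzzzoooooo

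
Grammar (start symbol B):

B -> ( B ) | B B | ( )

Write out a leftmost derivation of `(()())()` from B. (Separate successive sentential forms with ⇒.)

B⇒BB⇒(B)B⇒(BB)B⇒(()B)B⇒(()())B⇒(()())()

B ⇒ BB   [B -> B B]
BB ⇒ (B)B   [B -> ( B )]
(B)B ⇒ (BB)B   [B -> B B]
(BB)B ⇒ (()B)B   [B -> ( )]
(()B)B ⇒ (()())B   [B -> ( )]
(()())B ⇒ (()())()   [B -> ( )]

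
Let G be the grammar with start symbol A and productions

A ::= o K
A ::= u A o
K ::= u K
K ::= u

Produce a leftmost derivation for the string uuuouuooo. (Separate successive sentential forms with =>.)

A => uAo => uuAoo => uuuAooo => uuuoKooo => uuuouKooo => uuuouuooo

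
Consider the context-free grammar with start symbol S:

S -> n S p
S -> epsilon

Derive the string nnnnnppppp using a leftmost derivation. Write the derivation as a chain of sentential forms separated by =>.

S => nSp => nnSpp => nnnSppp => nnnnSpppp => nnnnnSppppp => nnnnnppppp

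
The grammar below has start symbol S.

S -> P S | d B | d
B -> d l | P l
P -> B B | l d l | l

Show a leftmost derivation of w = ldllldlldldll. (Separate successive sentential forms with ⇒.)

S ⇒ PS   [S -> P S]
PS ⇒ BBS   [P -> B B]
BBS ⇒ PlBS   [B -> P l]
PlBS ⇒ ldllBS   [P -> l d l]
ldllBS ⇒ ldllPlS   [B -> P l]
ldllPlS ⇒ ldllldllS   [P -> l d l]
ldllldllS ⇒ ldllldlldB   [S -> d B]
ldllldlldB ⇒ ldllldlldPl   [B -> P l]
ldllldlldPl ⇒ ldllldlldldll   [P -> l d l]

S ⇒ PS ⇒ BBS ⇒ PlBS ⇒ ldllBS ⇒ ldllPlS ⇒ ldllldllS ⇒ ldllldlldB ⇒ ldllldlldPl ⇒ ldllldlldldll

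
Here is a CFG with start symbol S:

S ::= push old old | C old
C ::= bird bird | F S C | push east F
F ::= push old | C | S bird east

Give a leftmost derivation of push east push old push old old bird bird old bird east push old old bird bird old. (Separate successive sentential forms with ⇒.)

S ⇒ C old ⇒ push east F old ⇒ push east C old ⇒ push east F S C old ⇒ push east S bird east S C old ⇒ push east C old bird east S C old ⇒ push east F S C old bird east S C old ⇒ push east push old S C old bird east S C old ⇒ push east push old push old old C old bird east S C old ⇒ push east push old push old old bird bird old bird east S C old ⇒ push east push old push old old bird bird old bird east push old old C old ⇒ push east push old push old old bird bird old bird east push old old bird bird old

S ⇒ C old   [S ::= C old]
C old ⇒ push east F old   [C ::= push east F]
push east F old ⇒ push east C old   [F ::= C]
push east C old ⇒ push east F S C old   [C ::= F S C]
push east F S C old ⇒ push east S bird east S C old   [F ::= S bird east]
push east S bird east S C old ⇒ push east C old bird east S C old   [S ::= C old]
push east C old bird east S C old ⇒ push east F S C old bird east S C old   [C ::= F S C]
push east F S C old bird east S C old ⇒ push east push old S C old bird east S C old   [F ::= push old]
push east push old S C old bird east S C old ⇒ push east push old push old old C old bird east S C old   [S ::= push old old]
push east push old push old old C old bird east S C old ⇒ push east push old push old old bird bird old bird east S C old   [C ::= bird bird]
push east push old push old old bird bird old bird east S C old ⇒ push east push old push old old bird bird old bird east push old old C old   [S ::= push old old]
push east push old push old old bird bird old bird east push old old C old ⇒ push east push old push old old bird bird old bird east push old old bird bird old   [C ::= bird bird]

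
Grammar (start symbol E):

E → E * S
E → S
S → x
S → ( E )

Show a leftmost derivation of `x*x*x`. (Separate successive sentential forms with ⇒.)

E ⇒ E*S   [E → E * S]
E*S ⇒ E*S*S   [E → E * S]
E*S*S ⇒ S*S*S   [E → S]
S*S*S ⇒ x*S*S   [S → x]
x*S*S ⇒ x*x*S   [S → x]
x*x*S ⇒ x*x*x   [S → x]

E⇒E*S⇒E*S*S⇒S*S*S⇒x*S*S⇒x*x*S⇒x*x*x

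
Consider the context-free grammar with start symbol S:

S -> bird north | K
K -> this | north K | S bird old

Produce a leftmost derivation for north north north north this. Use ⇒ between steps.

S ⇒ K ⇒ north K ⇒ north north K ⇒ north north north K ⇒ north north north north K ⇒ north north north north this

S ⇒ K   [S -> K]
K ⇒ north K   [K -> north K]
north K ⇒ north north K   [K -> north K]
north north K ⇒ north north north K   [K -> north K]
north north north K ⇒ north north north north K   [K -> north K]
north north north north K ⇒ north north north north this   [K -> this]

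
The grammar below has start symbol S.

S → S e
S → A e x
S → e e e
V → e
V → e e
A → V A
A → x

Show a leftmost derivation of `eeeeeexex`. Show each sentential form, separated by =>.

S => Aex   [S → A e x]
Aex => VAex   [A → V A]
VAex => eeAex   [V → e e]
eeAex => eeVAex   [A → V A]
eeVAex => eeeeAex   [V → e e]
eeeeAex => eeeeVAex   [A → V A]
eeeeVAex => eeeeeeAex   [V → e e]
eeeeeeAex => eeeeeexex   [A → x]

S => Aex => VAex => eeAex => eeVAex => eeeeAex => eeeeVAex => eeeeeeAex => eeeeeexex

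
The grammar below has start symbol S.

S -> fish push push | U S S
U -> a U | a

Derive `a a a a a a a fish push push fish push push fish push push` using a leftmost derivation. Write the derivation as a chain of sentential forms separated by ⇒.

S ⇒ U S S   [S -> U S S]
U S S ⇒ a S S   [U -> a]
a S S ⇒ a U S S S   [S -> U S S]
a U S S S ⇒ a a U S S S   [U -> a U]
a a U S S S ⇒ a a a U S S S   [U -> a U]
a a a U S S S ⇒ a a a a U S S S   [U -> a U]
a a a a U S S S ⇒ a a a a a U S S S   [U -> a U]
a a a a a U S S S ⇒ a a a a a a U S S S   [U -> a U]
a a a a a a U S S S ⇒ a a a a a a a S S S   [U -> a]
a a a a a a a S S S ⇒ a a a a a a a fish push push S S   [S -> fish push push]
a a a a a a a fish push push S S ⇒ a a a a a a a fish push push fish push push S   [S -> fish push push]
a a a a a a a fish push push fish push push S ⇒ a a a a a a a fish push push fish push push fish push push   [S -> fish push push]

S ⇒ U S S ⇒ a S S ⇒ a U S S S ⇒ a a U S S S ⇒ a a a U S S S ⇒ a a a a U S S S ⇒ a a a a a U S S S ⇒ a a a a a a U S S S ⇒ a a a a a a a S S S ⇒ a a a a a a a fish push push S S ⇒ a a a a a a a fish push push fish push push S ⇒ a a a a a a a fish push push fish push push fish push push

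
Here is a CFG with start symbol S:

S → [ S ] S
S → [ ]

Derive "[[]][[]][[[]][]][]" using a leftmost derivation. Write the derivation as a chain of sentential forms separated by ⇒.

S ⇒ [S]S ⇒ [[]]S ⇒ [[]][S]S ⇒ [[]][[]]S ⇒ [[]][[]][S]S ⇒ [[]][[]][[S]S]S ⇒ [[]][[]][[[]]S]S ⇒ [[]][[]][[[]][]]S ⇒ [[]][[]][[[]][]][]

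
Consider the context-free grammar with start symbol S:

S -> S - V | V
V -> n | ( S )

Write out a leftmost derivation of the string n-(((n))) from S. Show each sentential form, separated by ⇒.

S ⇒ S-V   [S -> S - V]
S-V ⇒ V-V   [S -> V]
V-V ⇒ n-V   [V -> n]
n-V ⇒ n-(S)   [V -> ( S )]
n-(S) ⇒ n-(V)   [S -> V]
n-(V) ⇒ n-((S))   [V -> ( S )]
n-((S)) ⇒ n-((V))   [S -> V]
n-((V)) ⇒ n-(((S)))   [V -> ( S )]
n-(((S))) ⇒ n-(((V)))   [S -> V]
n-(((V))) ⇒ n-(((n)))   [V -> n]

S ⇒ S-V ⇒ V-V ⇒ n-V ⇒ n-(S) ⇒ n-(V) ⇒ n-((S)) ⇒ n-((V)) ⇒ n-(((S))) ⇒ n-(((V))) ⇒ n-(((n)))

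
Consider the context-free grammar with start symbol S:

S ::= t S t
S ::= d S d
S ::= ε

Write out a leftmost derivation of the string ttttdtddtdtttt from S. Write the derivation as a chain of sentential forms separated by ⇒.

S ⇒ tSt   [S ::= t S t]
tSt ⇒ ttStt   [S ::= t S t]
ttStt ⇒ tttSttt   [S ::= t S t]
tttSttt ⇒ ttttStttt   [S ::= t S t]
ttttStttt ⇒ ttttdSdtttt   [S ::= d S d]
ttttdSdtttt ⇒ ttttdtStdtttt   [S ::= t S t]
ttttdtStdtttt ⇒ ttttdtdSdtdtttt   [S ::= d S d]
ttttdtdSdtdtttt ⇒ ttttdtddtdtttt   [S ::= ε]

S ⇒ tSt ⇒ ttStt ⇒ tttSttt ⇒ ttttStttt ⇒ ttttdSdtttt ⇒ ttttdtStdtttt ⇒ ttttdtdSdtdtttt ⇒ ttttdtddtdtttt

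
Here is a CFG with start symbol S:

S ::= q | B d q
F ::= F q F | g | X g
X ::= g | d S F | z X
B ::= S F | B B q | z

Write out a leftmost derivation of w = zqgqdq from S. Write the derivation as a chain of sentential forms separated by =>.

S=>Bdq=>BBqdq=>zBqdq=>zSFqdq=>zqFqdq=>zqgqdq

S => Bdq   [S ::= B d q]
Bdq => BBqdq   [B ::= B B q]
BBqdq => zBqdq   [B ::= z]
zBqdq => zSFqdq   [B ::= S F]
zSFqdq => zqFqdq   [S ::= q]
zqFqdq => zqgqdq   [F ::= g]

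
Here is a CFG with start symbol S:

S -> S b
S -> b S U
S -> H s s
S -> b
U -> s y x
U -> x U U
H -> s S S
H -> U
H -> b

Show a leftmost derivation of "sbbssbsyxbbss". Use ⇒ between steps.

S ⇒ Hss   [S -> H s s]
Hss ⇒ sSSss   [H -> s S S]
sSSss ⇒ sSbSss   [S -> S b]
sSbSss ⇒ sbSUbSss   [S -> b S U]
sbSUbSss ⇒ sbSbUbSss   [S -> S b]
sbSbUbSss ⇒ sbHssbUbSss   [S -> H s s]
sbHssbUbSss ⇒ sbbssbUbSss   [H -> b]
sbbssbUbSss ⇒ sbbssbsyxbSss   [U -> s y x]
sbbssbsyxbSss ⇒ sbbssbsyxbbss   [S -> b]

S ⇒ Hss ⇒ sSSss ⇒ sSbSss ⇒ sbSUbSss ⇒ sbSbUbSss ⇒ sbHssbUbSss ⇒ sbbssbUbSss ⇒ sbbssbsyxbSss ⇒ sbbssbsyxbbss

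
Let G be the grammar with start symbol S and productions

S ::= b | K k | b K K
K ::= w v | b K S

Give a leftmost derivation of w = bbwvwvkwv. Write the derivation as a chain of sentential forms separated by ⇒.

S ⇒ bKK ⇒ bbKSK ⇒ bbwvSK ⇒ bbwvKkK ⇒ bbwvwvkK ⇒ bbwvwvkwv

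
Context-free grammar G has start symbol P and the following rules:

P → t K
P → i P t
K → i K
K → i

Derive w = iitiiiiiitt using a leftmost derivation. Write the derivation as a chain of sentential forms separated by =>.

P => iPt => iiPtt => iitKtt => iitiKtt => iitiiKtt => iitiiiKtt => iitiiiiKtt => iitiiiiiKtt => iitiiiiiitt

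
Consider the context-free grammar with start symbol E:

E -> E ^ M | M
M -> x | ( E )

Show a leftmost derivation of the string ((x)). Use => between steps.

E => M   [E -> M]
M => (E)   [M -> ( E )]
(E) => (M)   [E -> M]
(M) => ((E))   [M -> ( E )]
((E)) => ((M))   [E -> M]
((M)) => ((x))   [M -> x]

E=>M=>(E)=>(M)=>((E))=>((M))=>((x))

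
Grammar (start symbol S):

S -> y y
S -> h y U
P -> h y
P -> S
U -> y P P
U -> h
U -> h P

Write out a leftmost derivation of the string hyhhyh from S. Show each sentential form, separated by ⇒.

S ⇒ hyU ⇒ hyhP ⇒ hyhS ⇒ hyhhyU ⇒ hyhhyh

S ⇒ hyU   [S -> h y U]
hyU ⇒ hyhP   [U -> h P]
hyhP ⇒ hyhS   [P -> S]
hyhS ⇒ hyhhyU   [S -> h y U]
hyhhyU ⇒ hyhhyh   [U -> h]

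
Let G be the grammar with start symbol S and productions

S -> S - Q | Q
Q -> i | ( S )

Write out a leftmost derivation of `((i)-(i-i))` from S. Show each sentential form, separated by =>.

S => Q   [S -> Q]
Q => (S)   [Q -> ( S )]
(S) => (S-Q)   [S -> S - Q]
(S-Q) => (Q-Q)   [S -> Q]
(Q-Q) => ((S)-Q)   [Q -> ( S )]
((S)-Q) => ((Q)-Q)   [S -> Q]
((Q)-Q) => ((i)-Q)   [Q -> i]
((i)-Q) => ((i)-(S))   [Q -> ( S )]
((i)-(S)) => ((i)-(S-Q))   [S -> S - Q]
((i)-(S-Q)) => ((i)-(Q-Q))   [S -> Q]
((i)-(Q-Q)) => ((i)-(i-Q))   [Q -> i]
((i)-(i-Q)) => ((i)-(i-i))   [Q -> i]

S => Q => (S) => (S-Q) => (Q-Q) => ((S)-Q) => ((Q)-Q) => ((i)-Q) => ((i)-(S)) => ((i)-(S-Q)) => ((i)-(Q-Q)) => ((i)-(i-Q)) => ((i)-(i-i))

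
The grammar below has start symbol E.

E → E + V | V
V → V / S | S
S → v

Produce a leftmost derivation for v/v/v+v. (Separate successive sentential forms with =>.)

E => E+V   [E → E + V]
E+V => V+V   [E → V]
V+V => V/S+V   [V → V / S]
V/S+V => V/S/S+V   [V → V / S]
V/S/S+V => S/S/S+V   [V → S]
S/S/S+V => v/S/S+V   [S → v]
v/S/S+V => v/v/S+V   [S → v]
v/v/S+V => v/v/v+V   [S → v]
v/v/v+V => v/v/v+S   [V → S]
v/v/v+S => v/v/v+v   [S → v]

E => E+V => V+V => V/S+V => V/S/S+V => S/S/S+V => v/S/S+V => v/v/S+V => v/v/v+V => v/v/v+S => v/v/v+v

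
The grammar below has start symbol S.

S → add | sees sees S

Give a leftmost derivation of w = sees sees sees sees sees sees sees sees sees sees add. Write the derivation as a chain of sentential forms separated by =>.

S => sees sees S => sees sees sees sees S => sees sees sees sees sees sees S => sees sees sees sees sees sees sees sees S => sees sees sees sees sees sees sees sees sees sees S => sees sees sees sees sees sees sees sees sees sees add

S => sees sees S   [S → sees sees S]
sees sees S => sees sees sees sees S   [S → sees sees S]
sees sees sees sees S => sees sees sees sees sees sees S   [S → sees sees S]
sees sees sees sees sees sees S => sees sees sees sees sees sees sees sees S   [S → sees sees S]
sees sees sees sees sees sees sees sees S => sees sees sees sees sees sees sees sees sees sees S   [S → sees sees S]
sees sees sees sees sees sees sees sees sees sees S => sees sees sees sees sees sees sees sees sees sees add   [S → add]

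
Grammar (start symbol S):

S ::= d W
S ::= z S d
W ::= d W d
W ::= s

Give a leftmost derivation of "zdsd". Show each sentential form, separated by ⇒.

S ⇒ zSd   [S ::= z S d]
zSd ⇒ zdWd   [S ::= d W]
zdWd ⇒ zdsd   [W ::= s]

S ⇒ zSd ⇒ zdWd ⇒ zdsd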